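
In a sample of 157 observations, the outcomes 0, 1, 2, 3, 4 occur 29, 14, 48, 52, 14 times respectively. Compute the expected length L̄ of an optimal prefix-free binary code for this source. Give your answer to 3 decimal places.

2.178 bits/symbol

Probabilities are the counts divided by 157.
Repeatedly combine the two least-probable nodes; the expected code length is the sum of the merged weights.
merge 14/157 + 14/157 → 28/157
merge 28/157 + 29/157 → 57/157
merge 48/157 + 52/157 → 100/157
merge 57/157 + 100/157 → 1
L = 28/157 + 57/157 + 100/157 + 1 = 342/157 ≈ 2.178 bits/symbol.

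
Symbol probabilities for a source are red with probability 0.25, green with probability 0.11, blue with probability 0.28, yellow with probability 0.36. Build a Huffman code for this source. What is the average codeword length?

2 bits/symbol

Repeatedly combine the two least-probable nodes; the expected code length is the sum of the merged weights.
merge 11/100 + 1/4 → 9/25
merge 7/25 + 9/25 → 16/25
merge 9/25 + 16/25 → 1
L = 9/25 + 16/25 + 1 = 2 bits/symbol.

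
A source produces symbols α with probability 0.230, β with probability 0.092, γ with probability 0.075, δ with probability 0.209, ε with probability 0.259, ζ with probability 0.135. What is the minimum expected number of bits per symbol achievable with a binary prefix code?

2.469 bits/symbol

Repeatedly combine the two least-probable nodes; the expected code length is the sum of the merged weights.
merge 3/40 + 23/250 → 167/1000
merge 27/200 + 167/1000 → 151/500
merge 209/1000 + 23/100 → 439/1000
merge 259/1000 + 151/500 → 561/1000
merge 439/1000 + 561/1000 → 1
L = 167/1000 + 151/500 + 439/1000 + 561/1000 + 1 = 2469/1000 = 2.469 bits/symbol.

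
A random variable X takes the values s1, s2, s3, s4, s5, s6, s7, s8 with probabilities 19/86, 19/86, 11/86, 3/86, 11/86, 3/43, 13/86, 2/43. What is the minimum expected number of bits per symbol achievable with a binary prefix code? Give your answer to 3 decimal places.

2.791 bits/symbol

Repeatedly combine the two least-probable nodes; the expected code length is the sum of the merged weights.
merge 3/86 + 2/43 → 7/86
merge 3/43 + 7/86 → 13/86
merge 11/86 + 11/86 → 11/43
merge 13/86 + 13/86 → 13/43
merge 19/86 + 19/86 → 19/43
merge 11/43 + 13/43 → 24/43
merge 19/43 + 24/43 → 1
L = 7/86 + 13/86 + 11/43 + 13/43 + 19/43 + 24/43 + 1 = 120/43 ≈ 2.791 bits/symbol.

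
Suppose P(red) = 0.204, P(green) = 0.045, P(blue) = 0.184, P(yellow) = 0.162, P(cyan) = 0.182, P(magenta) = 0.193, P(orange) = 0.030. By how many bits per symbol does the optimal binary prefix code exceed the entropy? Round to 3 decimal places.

0.077 bits

Entropy H = −Σ p log₂ p ≈ 2.6011 bits.
Huffman merges: 3/100+9/200→3/40; 3/40+81/500→237/1000; 91/500+23/125→183/500; 193/1000+51/250→397/1000; 237/1000+183/500→603/1000; 397/1000+603/1000→1. L = 1339/500 ≈ 2.6780.
L − H = 2.6780 − 2.6011 = 0.077 bits.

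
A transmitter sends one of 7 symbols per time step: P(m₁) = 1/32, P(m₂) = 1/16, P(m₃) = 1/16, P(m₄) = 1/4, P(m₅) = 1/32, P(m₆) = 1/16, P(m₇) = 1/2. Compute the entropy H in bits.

Each probability is a power of 1/2, so log₂(1/p) is an integer.
H = Σ p·log₂(1/p) = 1/32·5 + 1/16·4 + 1/16·4 + 1/4·2 + 1/32·5 + 1/16·4 + 1/2·1 = 2.0625 bits.

2.0625 bits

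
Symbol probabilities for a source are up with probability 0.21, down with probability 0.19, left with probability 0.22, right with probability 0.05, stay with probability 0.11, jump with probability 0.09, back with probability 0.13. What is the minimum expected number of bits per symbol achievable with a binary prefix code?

2.71 bits/symbol

Repeatedly combine the two least-probable nodes; the expected code length is the sum of the merged weights.
merge 1/20 + 9/100 → 7/50
merge 11/100 + 13/100 → 6/25
merge 7/50 + 19/100 → 33/100
merge 21/100 + 11/50 → 43/100
merge 6/25 + 33/100 → 57/100
merge 43/100 + 57/100 → 1
L = 7/50 + 6/25 + 33/100 + 43/100 + 57/100 + 1 = 271/100 = 2.71 bits/symbol.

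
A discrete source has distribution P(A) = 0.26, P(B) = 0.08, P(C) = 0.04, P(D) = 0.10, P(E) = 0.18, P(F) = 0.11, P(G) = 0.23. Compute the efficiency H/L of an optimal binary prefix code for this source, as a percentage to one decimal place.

98.8%

Entropy H = −Σ p log₂ p ≈ 2.5980 bits.
Huffman merges: 1/25+2/25→3/25; 1/10+11/100→21/100; 3/25+9/50→3/10; 21/100+23/100→11/25; 13/50+3/10→14/25; 11/25+14/25→1. L = 263/100 ≈ 2.6300.
Efficiency = H/L = 2.5980/2.6300 = 98.8%.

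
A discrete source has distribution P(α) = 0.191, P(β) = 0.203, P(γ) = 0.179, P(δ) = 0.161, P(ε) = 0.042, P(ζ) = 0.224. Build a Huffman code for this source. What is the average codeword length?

2.573 bits/symbol

Repeatedly combine the two least-probable nodes; the expected code length is the sum of the merged weights.
merge 21/500 + 161/1000 → 203/1000
merge 179/1000 + 191/1000 → 37/100
merge 203/1000 + 203/1000 → 203/500
merge 28/125 + 37/100 → 297/500
merge 203/500 + 297/500 → 1
L = 203/1000 + 37/100 + 203/500 + 297/500 + 1 = 2573/1000 = 2.573 bits/symbol.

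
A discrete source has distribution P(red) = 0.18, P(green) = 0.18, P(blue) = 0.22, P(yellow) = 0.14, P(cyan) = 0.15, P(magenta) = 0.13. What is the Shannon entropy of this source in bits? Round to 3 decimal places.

H = −Σ pᵢ log₂ pᵢ.
−0.18·log₂(0.18) = 0.4453
−0.18·log₂(0.18) = 0.4453
−0.22·log₂(0.22) = 0.4806
−0.14·log₂(0.14) = 0.3971
−0.15·log₂(0.15) = 0.4105
−0.13·log₂(0.13) = 0.3826
Sum ≈ 2.5615 → 2.561 bits.

2.561 bits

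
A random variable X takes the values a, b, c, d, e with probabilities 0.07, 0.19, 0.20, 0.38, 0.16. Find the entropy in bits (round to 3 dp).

2.142 bits

H = −Σ pᵢ log₂ pᵢ.
−0.07·log₂(0.07) = 0.2686
−0.19·log₂(0.19) = 0.4552
−0.20·log₂(0.20) = 0.4644
−0.38·log₂(0.38) = 0.5305
−0.16·log₂(0.16) = 0.4230
Sum ≈ 2.1416 → 2.142 bits.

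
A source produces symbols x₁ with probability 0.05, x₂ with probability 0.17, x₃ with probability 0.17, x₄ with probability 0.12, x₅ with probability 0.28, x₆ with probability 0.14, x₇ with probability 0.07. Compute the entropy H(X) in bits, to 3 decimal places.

H = −Σ pᵢ log₂ pᵢ.
−0.05·log₂(0.05) = 0.2161
−0.17·log₂(0.17) = 0.4346
−0.17·log₂(0.17) = 0.4346
−0.12·log₂(0.12) = 0.3671
−0.28·log₂(0.28) = 0.5142
−0.14·log₂(0.14) = 0.3971
−0.07·log₂(0.07) = 0.2686
Sum ≈ 2.6322 → 2.632 bits.

2.632 bits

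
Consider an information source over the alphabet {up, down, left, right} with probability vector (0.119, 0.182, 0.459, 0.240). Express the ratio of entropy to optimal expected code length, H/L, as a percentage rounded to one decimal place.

Entropy H = −Σ p log₂ p ≈ 1.8226 bits.
Huffman merges: 119/1000+91/500→301/1000; 6/25+301/1000→541/1000; 459/1000+541/1000→1. L = 921/500 ≈ 1.8420.
Efficiency = H/L = 1.8226/1.8420 = 98.9%.

98.9%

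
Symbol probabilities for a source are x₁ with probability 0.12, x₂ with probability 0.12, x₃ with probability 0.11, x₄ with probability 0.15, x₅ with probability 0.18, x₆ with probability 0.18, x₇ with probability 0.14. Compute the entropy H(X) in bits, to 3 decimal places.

H = −Σ pᵢ log₂ pᵢ.
−0.12·log₂(0.12) = 0.3671
−0.12·log₂(0.12) = 0.3671
−0.11·log₂(0.11) = 0.3503
−0.15·log₂(0.15) = 0.4105
−0.18·log₂(0.18) = 0.4453
−0.18·log₂(0.18) = 0.4453
−0.14·log₂(0.14) = 0.3971
Sum ≈ 2.7827 → 2.783 bits.

2.783 bits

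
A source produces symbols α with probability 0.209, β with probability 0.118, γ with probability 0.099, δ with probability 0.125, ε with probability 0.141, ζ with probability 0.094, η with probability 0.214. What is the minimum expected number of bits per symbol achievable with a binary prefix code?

2.77 bits/symbol

Repeatedly combine the two least-probable nodes; the expected code length is the sum of the merged weights.
merge 47/500 + 99/1000 → 193/1000
merge 59/500 + 1/8 → 243/1000
merge 141/1000 + 193/1000 → 167/500
merge 209/1000 + 107/500 → 423/1000
merge 243/1000 + 167/500 → 577/1000
merge 423/1000 + 577/1000 → 1
L = 193/1000 + 243/1000 + 167/500 + 423/1000 + 577/1000 + 1 = 277/100 = 2.77 bits/symbol.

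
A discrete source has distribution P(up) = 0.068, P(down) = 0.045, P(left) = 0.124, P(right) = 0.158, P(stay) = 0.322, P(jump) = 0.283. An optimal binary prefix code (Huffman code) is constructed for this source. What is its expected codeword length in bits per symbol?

2.35 bits/symbol

Repeatedly combine the two least-probable nodes; the expected code length is the sum of the merged weights.
merge 9/200 + 17/250 → 113/1000
merge 113/1000 + 31/250 → 237/1000
merge 79/500 + 237/1000 → 79/200
merge 283/1000 + 161/500 → 121/200
merge 79/200 + 121/200 → 1
L = 113/1000 + 237/1000 + 79/200 + 121/200 + 1 = 47/20 = 2.35 bits/symbol.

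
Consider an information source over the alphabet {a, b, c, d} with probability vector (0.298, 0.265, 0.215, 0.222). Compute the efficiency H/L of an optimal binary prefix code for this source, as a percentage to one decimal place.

99.4%

Entropy H = −Σ p log₂ p ≈ 1.9870 bits.
Huffman merges: 43/200+111/500→437/1000; 53/200+149/500→563/1000; 437/1000+563/1000→1. L = 2 ≈ 2.0000.
Efficiency = H/L = 1.9870/2.0000 = 99.4%.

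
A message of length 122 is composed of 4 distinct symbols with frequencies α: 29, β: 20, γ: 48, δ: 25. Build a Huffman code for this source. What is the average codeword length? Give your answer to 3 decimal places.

Probabilities are the counts divided by 122.
Repeatedly combine the two least-probable nodes; the expected code length is the sum of the merged weights.
merge 10/61 + 25/122 → 45/122
merge 29/122 + 45/122 → 37/61
merge 24/61 + 37/61 → 1
L = 45/122 + 37/61 + 1 = 241/122 ≈ 1.975 bits/symbol.

1.975 bits/symbol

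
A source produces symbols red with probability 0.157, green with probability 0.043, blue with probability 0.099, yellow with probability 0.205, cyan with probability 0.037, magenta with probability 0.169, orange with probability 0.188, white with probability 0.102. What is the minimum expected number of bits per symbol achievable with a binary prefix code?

2.866 bits/symbol

Repeatedly combine the two least-probable nodes; the expected code length is the sum of the merged weights.
merge 37/1000 + 43/1000 → 2/25
merge 2/25 + 99/1000 → 179/1000
merge 51/500 + 157/1000 → 259/1000
merge 169/1000 + 179/1000 → 87/250
merge 47/250 + 41/200 → 393/1000
merge 259/1000 + 87/250 → 607/1000
merge 393/1000 + 607/1000 → 1
L = 2/25 + 179/1000 + 259/1000 + 87/250 + 393/1000 + 607/1000 + 1 = 1433/500 = 2.866 bits/symbol.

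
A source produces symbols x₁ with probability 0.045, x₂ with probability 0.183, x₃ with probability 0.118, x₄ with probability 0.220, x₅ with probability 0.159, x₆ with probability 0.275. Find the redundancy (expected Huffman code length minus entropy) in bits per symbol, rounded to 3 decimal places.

0.057 bits

Entropy H = −Σ p log₂ p ≈ 2.4281 bits.
Huffman merges: 9/200+59/500→163/1000; 159/1000+163/1000→161/500; 183/1000+11/50→403/1000; 11/40+161/500→597/1000; 403/1000+597/1000→1. L = 497/200 ≈ 2.4850.
L − H = 2.4850 − 2.4281 = 0.057 bits.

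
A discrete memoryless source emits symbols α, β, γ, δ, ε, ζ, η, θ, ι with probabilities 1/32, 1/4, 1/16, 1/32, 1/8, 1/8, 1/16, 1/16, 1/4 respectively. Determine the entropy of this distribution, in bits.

Each probability is a power of 1/2, so log₂(1/p) is an integer.
H = Σ p·log₂(1/p) = 1/32·5 + 1/4·2 + 1/16·4 + 1/32·5 + 1/8·3 + 1/8·3 + 1/16·4 + 1/16·4 + 1/4·2 = 2.8125 bits.

2.8125 bits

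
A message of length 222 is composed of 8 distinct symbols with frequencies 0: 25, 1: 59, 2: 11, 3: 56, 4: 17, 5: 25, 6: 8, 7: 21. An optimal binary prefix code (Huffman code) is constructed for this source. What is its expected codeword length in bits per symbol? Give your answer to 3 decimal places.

2.730 bits/symbol

Probabilities are the counts divided by 222.
Repeatedly combine the two least-probable nodes; the expected code length is the sum of the merged weights.
merge 4/111 + 11/222 → 19/222
merge 17/222 + 19/222 → 6/37
merge 7/74 + 25/222 → 23/111
merge 25/222 + 6/37 → 61/222
merge 23/111 + 28/111 → 17/37
merge 59/222 + 61/222 → 20/37
merge 17/37 + 20/37 → 1
L = 19/222 + 6/37 + 23/111 + 61/222 + 17/37 + 20/37 + 1 = 101/37 ≈ 2.730 bits/symbol.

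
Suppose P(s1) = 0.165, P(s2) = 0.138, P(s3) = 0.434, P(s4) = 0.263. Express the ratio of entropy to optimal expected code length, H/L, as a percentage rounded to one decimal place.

Entropy H = −Σ p log₂ p ≈ 1.8526 bits.
Huffman merges: 69/500+33/200→303/1000; 263/1000+303/1000→283/500; 217/500+283/500→1. L = 1869/1000 ≈ 1.8690.
Efficiency = H/L = 1.8526/1.8690 = 99.1%.

99.1%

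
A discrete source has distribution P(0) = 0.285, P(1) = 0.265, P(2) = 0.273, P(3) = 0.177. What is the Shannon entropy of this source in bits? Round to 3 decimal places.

1.977 bits

H = −Σ pᵢ log₂ pᵢ.
−0.285·log₂(0.285) = 0.5161
−0.265·log₂(0.265) = 0.5077
−0.273·log₂(0.273) = 0.5113
−0.177·log₂(0.177) = 0.4422
Sum ≈ 1.9774 → 1.977 bits.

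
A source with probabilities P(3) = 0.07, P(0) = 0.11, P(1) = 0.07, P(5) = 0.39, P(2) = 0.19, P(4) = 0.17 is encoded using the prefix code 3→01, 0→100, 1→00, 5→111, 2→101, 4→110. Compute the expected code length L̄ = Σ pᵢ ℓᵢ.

2.86 bits/symbol

L̄ = Σ pᵢ·ℓᵢ = 0.07·2 + 0.11·3 + 0.07·2 + 0.39·3 + 0.19·3 + 0.17·3 = 2.86 bits/symbol.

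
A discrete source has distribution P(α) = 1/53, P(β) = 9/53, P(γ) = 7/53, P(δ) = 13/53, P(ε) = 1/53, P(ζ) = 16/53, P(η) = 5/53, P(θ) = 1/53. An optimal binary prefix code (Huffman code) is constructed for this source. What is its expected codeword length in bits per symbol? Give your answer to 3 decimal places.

2.528 bits/symbol

Repeatedly combine the two least-probable nodes; the expected code length is the sum of the merged weights.
merge 1/53 + 1/53 → 2/53
merge 1/53 + 2/53 → 3/53
merge 3/53 + 5/53 → 8/53
merge 7/53 + 8/53 → 15/53
merge 9/53 + 13/53 → 22/53
merge 15/53 + 16/53 → 31/53
merge 22/53 + 31/53 → 1
L = 2/53 + 3/53 + 8/53 + 15/53 + 22/53 + 31/53 + 1 = 134/53 ≈ 2.528 bits/symbol.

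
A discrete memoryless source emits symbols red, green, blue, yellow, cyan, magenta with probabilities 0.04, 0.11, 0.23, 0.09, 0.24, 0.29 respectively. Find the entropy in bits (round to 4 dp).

H = −Σ pᵢ log₂ pᵢ.
−0.04·log₂(0.04) = 0.1858
−0.11·log₂(0.11) = 0.3503
−0.23·log₂(0.23) = 0.4877
−0.09·log₂(0.09) = 0.3127
−0.24·log₂(0.24) = 0.4941
−0.29·log₂(0.29) = 0.5179
Sum ≈ 2.3484 → 2.3484 bits.

2.3484 bits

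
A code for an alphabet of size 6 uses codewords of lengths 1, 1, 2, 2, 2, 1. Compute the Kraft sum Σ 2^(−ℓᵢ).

2.25

With common denominator 2^2 = 4: Σ 2^(−ℓᵢ) = 2/4 + 2/4 + 1/4 + 1/4 + 1/4 + 2/4 = 9/4 = 2.25.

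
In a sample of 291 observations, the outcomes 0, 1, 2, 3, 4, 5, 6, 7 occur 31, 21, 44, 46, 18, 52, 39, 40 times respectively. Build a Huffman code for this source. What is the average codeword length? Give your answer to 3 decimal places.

2.955 bits/symbol

Probabilities are the counts divided by 291.
Repeatedly combine the two least-probable nodes; the expected code length is the sum of the merged weights.
merge 6/97 + 7/97 → 13/97
merge 31/291 + 13/97 → 70/291
merge 13/97 + 40/291 → 79/291
merge 44/291 + 46/291 → 30/97
merge 52/291 + 70/291 → 122/291
merge 79/291 + 30/97 → 169/291
merge 122/291 + 169/291 → 1
L = 13/97 + 70/291 + 79/291 + 30/97 + 122/291 + 169/291 + 1 = 860/291 ≈ 2.955 bits/symbol.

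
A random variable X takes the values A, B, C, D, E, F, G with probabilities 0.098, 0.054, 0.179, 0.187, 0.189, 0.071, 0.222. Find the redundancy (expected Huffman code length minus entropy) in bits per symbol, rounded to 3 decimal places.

0.054 bits

Entropy H = −Σ p log₂ p ≈ 2.6597 bits.
Huffman merges: 27/500+71/1000→1/8; 49/500+1/8→223/1000; 179/1000+187/1000→183/500; 189/1000+111/500→411/1000; 223/1000+183/500→589/1000; 411/1000+589/1000→1. L = 1357/500 ≈ 2.7140.
L − H = 2.7140 − 2.6597 = 0.054 bits.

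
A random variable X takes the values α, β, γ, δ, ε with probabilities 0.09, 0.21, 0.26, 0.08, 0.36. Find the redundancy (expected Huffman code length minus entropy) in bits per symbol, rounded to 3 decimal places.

Entropy H = −Σ p log₂ p ≈ 2.1129 bits.
Huffman merges: 2/25+9/100→17/100; 17/100+21/100→19/50; 13/50+9/25→31/50; 19/50+31/50→1. L = 217/100 ≈ 2.1700.
L − H = 2.1700 − 2.1129 = 0.057 bits.

0.057 bits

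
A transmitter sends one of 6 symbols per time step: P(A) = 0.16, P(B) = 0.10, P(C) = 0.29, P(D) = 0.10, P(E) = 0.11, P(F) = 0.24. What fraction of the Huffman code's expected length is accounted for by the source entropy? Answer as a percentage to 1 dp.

99.2%

Entropy H = −Σ p log₂ p ≈ 2.4497 bits.
Huffman merges: 1/10+1/10→1/5; 11/100+4/25→27/100; 1/5+6/25→11/25; 27/100+29/100→14/25; 11/25+14/25→1. L = 247/100 ≈ 2.4700.
Efficiency = H/L = 2.4497/2.4700 = 99.2%.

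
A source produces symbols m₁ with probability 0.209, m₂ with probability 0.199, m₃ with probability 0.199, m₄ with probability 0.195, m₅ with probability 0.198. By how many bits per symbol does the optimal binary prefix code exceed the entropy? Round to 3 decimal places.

Entropy H = −Σ p log₂ p ≈ 2.3215 bits.
Huffman merges: 39/200+99/500→393/1000; 199/1000+199/1000→199/500; 209/1000+393/1000→301/500; 199/500+301/500→1. L = 2393/1000 ≈ 2.3930.
L − H = 2.3930 − 2.3215 = 0.071 bits.

0.071 bits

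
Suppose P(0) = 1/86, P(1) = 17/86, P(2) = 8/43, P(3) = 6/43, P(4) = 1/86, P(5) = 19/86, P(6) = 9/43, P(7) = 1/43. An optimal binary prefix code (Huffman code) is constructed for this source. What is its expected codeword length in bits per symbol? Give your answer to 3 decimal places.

2.628 bits/symbol

Repeatedly combine the two least-probable nodes; the expected code length is the sum of the merged weights.
merge 1/86 + 1/86 → 1/43
merge 1/43 + 1/43 → 2/43
merge 2/43 + 6/43 → 8/43
merge 8/43 + 8/43 → 16/43
merge 17/86 + 9/43 → 35/86
merge 19/86 + 16/43 → 51/86
merge 35/86 + 51/86 → 1
L = 1/43 + 2/43 + 8/43 + 16/43 + 35/86 + 51/86 + 1 = 113/43 ≈ 2.628 bits/symbol.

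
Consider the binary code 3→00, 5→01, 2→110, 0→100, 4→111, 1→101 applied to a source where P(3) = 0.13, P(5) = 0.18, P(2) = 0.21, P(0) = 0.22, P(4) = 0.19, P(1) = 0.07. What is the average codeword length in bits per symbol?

2.69 bits/symbol

L̄ = Σ pᵢ·ℓᵢ = 0.13·2 + 0.18·2 + 0.21·3 + 0.22·3 + 0.19·3 + 0.07·3 = 2.69 bits/symbol.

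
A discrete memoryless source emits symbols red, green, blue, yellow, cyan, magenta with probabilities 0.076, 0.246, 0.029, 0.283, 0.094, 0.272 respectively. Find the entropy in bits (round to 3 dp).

H = −Σ pᵢ log₂ pᵢ.
−0.076·log₂(0.076) = 0.2826
−0.246·log₂(0.246) = 0.4977
−0.029·log₂(0.029) = 0.1481
−0.283·log₂(0.283) = 0.5154
−0.094·log₂(0.094) = 0.3207
−0.272·log₂(0.272) = 0.5109
Sum ≈ 2.2753 → 2.275 bits.

2.275 bits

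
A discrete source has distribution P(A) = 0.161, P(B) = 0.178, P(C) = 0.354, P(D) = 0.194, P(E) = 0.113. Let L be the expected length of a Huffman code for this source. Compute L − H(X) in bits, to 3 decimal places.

Entropy H = −Σ p log₂ p ≈ 2.2122 bits.
Huffman merges: 113/1000+161/1000→137/500; 89/500+97/500→93/250; 137/500+177/500→157/250; 93/250+157/250→1. L = 1137/500 ≈ 2.2740.
L − H = 2.2740 − 2.2122 = 0.062 bits.

0.062 bits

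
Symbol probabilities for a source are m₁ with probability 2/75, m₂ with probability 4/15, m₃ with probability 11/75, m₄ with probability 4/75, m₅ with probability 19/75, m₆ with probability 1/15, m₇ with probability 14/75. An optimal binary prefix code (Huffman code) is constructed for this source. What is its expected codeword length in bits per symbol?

2.52 bits/symbol

Repeatedly combine the two least-probable nodes; the expected code length is the sum of the merged weights.
merge 2/75 + 4/75 → 2/25
merge 1/15 + 2/25 → 11/75
merge 11/75 + 11/75 → 22/75
merge 14/75 + 19/75 → 11/25
merge 4/15 + 22/75 → 14/25
merge 11/25 + 14/25 → 1
L = 2/25 + 11/75 + 22/75 + 11/25 + 14/25 + 1 = 63/25 = 2.52 bits/symbol.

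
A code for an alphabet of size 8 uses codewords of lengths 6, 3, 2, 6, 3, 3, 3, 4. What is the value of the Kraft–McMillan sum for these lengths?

0.84375

With common denominator 2^6 = 64: Σ 2^(−ℓᵢ) = 1/64 + 8/64 + 16/64 + 1/64 + 8/64 + 8/64 + 8/64 + 4/64 = 54/64 = 0.84375.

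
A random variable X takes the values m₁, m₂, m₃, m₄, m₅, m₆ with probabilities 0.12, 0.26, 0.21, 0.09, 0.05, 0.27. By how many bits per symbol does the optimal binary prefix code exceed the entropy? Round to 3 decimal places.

Entropy H = −Σ p log₂ p ≈ 2.3840 bits.
Huffman merges: 1/20+9/100→7/50; 3/25+7/50→13/50; 21/100+13/50→47/100; 13/50+27/100→53/100; 47/100+53/100→1. L = 12/5 ≈ 2.4000.
L − H = 2.4000 − 2.3840 = 0.016 bits.

0.016 bits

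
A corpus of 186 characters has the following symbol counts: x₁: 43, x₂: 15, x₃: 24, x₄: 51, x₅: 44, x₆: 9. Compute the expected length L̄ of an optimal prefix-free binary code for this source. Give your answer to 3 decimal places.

2.387 bits/symbol

Probabilities are the counts divided by 186.
Repeatedly combine the two least-probable nodes; the expected code length is the sum of the merged weights.
merge 3/62 + 5/62 → 4/31
merge 4/31 + 4/31 → 8/31
merge 43/186 + 22/93 → 29/62
merge 8/31 + 17/62 → 33/62
merge 29/62 + 33/62 → 1
L = 4/31 + 8/31 + 29/62 + 33/62 + 1 = 74/31 ≈ 2.387 bits/symbol.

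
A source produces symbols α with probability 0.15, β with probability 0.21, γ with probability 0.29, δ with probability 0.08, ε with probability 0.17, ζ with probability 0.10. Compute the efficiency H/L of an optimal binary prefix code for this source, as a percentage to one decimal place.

Entropy H = −Σ p log₂ p ≈ 2.4596 bits.
Huffman merges: 2/25+1/10→9/50; 3/20+17/100→8/25; 9/50+21/100→39/100; 29/100+8/25→61/100; 39/100+61/100→1. L = 5/2 ≈ 2.5000.
Efficiency = H/L = 2.4596/2.5000 = 98.4%.

98.4%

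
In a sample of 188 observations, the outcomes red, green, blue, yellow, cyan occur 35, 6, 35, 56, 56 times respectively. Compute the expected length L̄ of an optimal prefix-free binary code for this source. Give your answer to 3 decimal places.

2.218 bits/symbol

Probabilities are the counts divided by 188.
Repeatedly combine the two least-probable nodes; the expected code length is the sum of the merged weights.
merge 3/94 + 35/188 → 41/188
merge 35/188 + 41/188 → 19/47
merge 14/47 + 14/47 → 28/47
merge 19/47 + 28/47 → 1
L = 41/188 + 19/47 + 28/47 + 1 = 417/188 ≈ 2.218 bits/symbol.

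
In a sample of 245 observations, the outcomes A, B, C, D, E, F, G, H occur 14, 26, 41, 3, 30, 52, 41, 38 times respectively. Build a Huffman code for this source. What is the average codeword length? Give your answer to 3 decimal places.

2.857 bits/symbol

Probabilities are the counts divided by 245.
Repeatedly combine the two least-probable nodes; the expected code length is the sum of the merged weights.
merge 3/245 + 2/35 → 17/245
merge 17/245 + 26/245 → 43/245
merge 6/49 + 38/245 → 68/245
merge 41/245 + 41/245 → 82/245
merge 43/245 + 52/245 → 19/49
merge 68/245 + 82/245 → 30/49
merge 19/49 + 30/49 → 1
L = 17/245 + 43/245 + 68/245 + 82/245 + 19/49 + 30/49 + 1 = 20/7 ≈ 2.857 bits/symbol.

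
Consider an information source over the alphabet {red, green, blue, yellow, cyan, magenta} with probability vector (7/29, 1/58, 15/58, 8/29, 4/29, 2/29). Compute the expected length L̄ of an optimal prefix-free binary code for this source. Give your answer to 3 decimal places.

2.310 bits/symbol

Repeatedly combine the two least-probable nodes; the expected code length is the sum of the merged weights.
merge 1/58 + 2/29 → 5/58
merge 5/58 + 4/29 → 13/58
merge 13/58 + 7/29 → 27/58
merge 15/58 + 8/29 → 31/58
merge 27/58 + 31/58 → 1
L = 5/58 + 13/58 + 27/58 + 31/58 + 1 = 67/29 ≈ 2.310 bits/symbol.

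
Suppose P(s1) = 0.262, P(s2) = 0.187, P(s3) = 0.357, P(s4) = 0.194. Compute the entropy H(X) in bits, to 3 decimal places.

H = −Σ pᵢ log₂ pᵢ.
−0.262·log₂(0.262) = 0.5063
−0.187·log₂(0.187) = 0.4523
−0.357·log₂(0.357) = 0.5305
−0.194·log₂(0.194) = 0.4590
Sum ≈ 1.9481 → 1.948 bits.

1.948 bits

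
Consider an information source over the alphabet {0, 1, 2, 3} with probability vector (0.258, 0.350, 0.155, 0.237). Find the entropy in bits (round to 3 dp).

H = −Σ pᵢ log₂ pᵢ.
−0.258·log₂(0.258) = 0.5043
−0.350·log₂(0.350) = 0.5301
−0.155·log₂(0.155) = 0.4169
−0.237·log₂(0.237) = 0.4923
Sum ≈ 1.9435 → 1.944 bits.

1.944 bits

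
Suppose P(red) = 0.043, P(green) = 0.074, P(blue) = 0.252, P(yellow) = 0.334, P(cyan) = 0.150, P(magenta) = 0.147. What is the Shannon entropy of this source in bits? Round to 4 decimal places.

H = −Σ pᵢ log₂ pᵢ.
−0.043·log₂(0.043) = 0.1952
−0.074·log₂(0.074) = 0.2780
−0.252·log₂(0.252) = 0.5011
−0.334·log₂(0.334) = 0.5284
−0.150·log₂(0.150) = 0.4105
−0.147·log₂(0.147) = 0.4066
Sum ≈ 2.3198 → 2.3198 bits.

2.3198 bits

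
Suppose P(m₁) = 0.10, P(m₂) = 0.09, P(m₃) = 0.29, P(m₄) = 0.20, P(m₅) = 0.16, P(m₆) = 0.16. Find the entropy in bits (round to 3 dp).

H = −Σ pᵢ log₂ pᵢ.
−0.10·log₂(0.10) = 0.3322
−0.09·log₂(0.09) = 0.3127
−0.29·log₂(0.29) = 0.5179
−0.20·log₂(0.20) = 0.4644
−0.16·log₂(0.16) = 0.4230
−0.16·log₂(0.16) = 0.4230
Sum ≈ 2.4732 → 2.473 bits.

2.473 bits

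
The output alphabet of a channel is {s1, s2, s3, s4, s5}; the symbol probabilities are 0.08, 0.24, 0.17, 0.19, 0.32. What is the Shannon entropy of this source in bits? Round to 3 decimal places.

2.201 bits

H = −Σ pᵢ log₂ pᵢ.
−0.08·log₂(0.08) = 0.2915
−0.24·log₂(0.24) = 0.4941
−0.17·log₂(0.17) = 0.4346
−0.19·log₂(0.19) = 0.4552
−0.32·log₂(0.32) = 0.5260
Sum ≈ 2.2015 → 2.201 bits.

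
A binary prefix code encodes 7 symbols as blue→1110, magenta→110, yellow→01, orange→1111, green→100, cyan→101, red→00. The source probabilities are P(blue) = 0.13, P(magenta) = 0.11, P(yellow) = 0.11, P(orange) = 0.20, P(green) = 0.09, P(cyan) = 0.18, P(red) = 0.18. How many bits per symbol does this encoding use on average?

L̄ = Σ pᵢ·ℓᵢ = 0.13·4 + 0.11·3 + 0.11·2 + 0.20·4 + 0.09·3 + 0.18·3 + 0.18·2 = 3.04 bits/symbol.

3.04 bits/symbol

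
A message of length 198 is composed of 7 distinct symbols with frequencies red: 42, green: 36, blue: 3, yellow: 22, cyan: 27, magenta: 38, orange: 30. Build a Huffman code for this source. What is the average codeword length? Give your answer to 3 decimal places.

2.722 bits/symbol

Probabilities are the counts divided by 198.
Repeatedly combine the two least-probable nodes; the expected code length is the sum of the merged weights.
merge 1/66 + 1/9 → 25/198
merge 25/198 + 3/22 → 26/99
merge 5/33 + 2/11 → 1/3
merge 19/99 + 7/33 → 40/99
merge 26/99 + 1/3 → 59/99
merge 40/99 + 59/99 → 1
L = 25/198 + 26/99 + 1/3 + 40/99 + 59/99 + 1 = 49/18 ≈ 2.722 bits/symbol.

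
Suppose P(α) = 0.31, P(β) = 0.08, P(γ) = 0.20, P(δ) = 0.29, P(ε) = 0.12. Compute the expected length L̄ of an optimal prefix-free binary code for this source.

2.2 bits/symbol

Repeatedly combine the two least-probable nodes; the expected code length is the sum of the merged weights.
merge 2/25 + 3/25 → 1/5
merge 1/5 + 1/5 → 2/5
merge 29/100 + 31/100 → 3/5
merge 2/5 + 3/5 → 1
L = 1/5 + 2/5 + 3/5 + 1 = 11/5 = 2.2 bits/symbol.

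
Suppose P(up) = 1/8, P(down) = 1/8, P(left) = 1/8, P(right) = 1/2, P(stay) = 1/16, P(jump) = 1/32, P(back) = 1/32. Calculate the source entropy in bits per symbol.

Each probability is a power of 1/2, so log₂(1/p) is an integer.
H = Σ p·log₂(1/p) = 1/8·3 + 1/8·3 + 1/8·3 + 1/2·1 + 1/16·4 + 1/32·5 + 1/32·5 = 2.1875 bits.

2.1875 bits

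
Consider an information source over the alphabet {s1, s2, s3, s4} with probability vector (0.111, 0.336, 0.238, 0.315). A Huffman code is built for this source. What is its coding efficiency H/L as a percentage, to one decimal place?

Entropy H = −Σ p log₂ p ≈ 1.8986 bits.
Huffman merges: 111/1000+119/500→349/1000; 63/200+42/125→651/1000; 349/1000+651/1000→1. L = 2 ≈ 2.0000.
Efficiency = H/L = 1.8986/2.0000 = 94.9%.

94.9%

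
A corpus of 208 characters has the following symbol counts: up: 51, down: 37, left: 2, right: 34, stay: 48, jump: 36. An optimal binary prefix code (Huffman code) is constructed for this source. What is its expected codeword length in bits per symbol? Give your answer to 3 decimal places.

Probabilities are the counts divided by 208.
Repeatedly combine the two least-probable nodes; the expected code length is the sum of the merged weights.
merge 1/104 + 17/104 → 9/52
merge 9/52 + 9/52 → 9/26
merge 37/208 + 3/13 → 85/208
merge 51/208 + 9/26 → 123/208
merge 85/208 + 123/208 → 1
L = 9/52 + 9/26 + 85/208 + 123/208 + 1 = 131/52 ≈ 2.519 bits/symbol.

2.519 bits/symbol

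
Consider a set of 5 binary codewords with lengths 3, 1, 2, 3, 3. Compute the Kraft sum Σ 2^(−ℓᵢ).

With common denominator 2^3 = 8: Σ 2^(−ℓᵢ) = 1/8 + 4/8 + 2/8 + 1/8 + 1/8 = 9/8 = 1.125.

1.125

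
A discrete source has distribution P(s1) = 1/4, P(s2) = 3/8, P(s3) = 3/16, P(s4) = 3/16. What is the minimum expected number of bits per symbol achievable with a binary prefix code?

Repeatedly combine the two least-probable nodes; the expected code length is the sum of the merged weights.
merge 3/16 + 3/16 → 3/8
merge 1/4 + 3/8 → 5/8
merge 3/8 + 5/8 → 1
L = 3/8 + 5/8 + 1 = 2 bits/symbol.

2 bits/symbol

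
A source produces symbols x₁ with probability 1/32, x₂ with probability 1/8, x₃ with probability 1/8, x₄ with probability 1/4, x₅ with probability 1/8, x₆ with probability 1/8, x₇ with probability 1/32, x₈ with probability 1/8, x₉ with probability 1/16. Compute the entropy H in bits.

Each probability is a power of 1/2, so log₂(1/p) is an integer.
H = Σ p·log₂(1/p) = 1/32·5 + 1/8·3 + 1/8·3 + 1/4·2 + 1/8·3 + 1/8·3 + 1/32·5 + 1/8·3 + 1/16·4 = 2.9375 bits.

2.9375 bits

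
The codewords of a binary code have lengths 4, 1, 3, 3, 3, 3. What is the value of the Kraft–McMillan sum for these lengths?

1.0625

With common denominator 2^4 = 16: Σ 2^(−ℓᵢ) = 1/16 + 8/16 + 2/16 + 2/16 + 2/16 + 2/16 = 17/16 = 1.0625.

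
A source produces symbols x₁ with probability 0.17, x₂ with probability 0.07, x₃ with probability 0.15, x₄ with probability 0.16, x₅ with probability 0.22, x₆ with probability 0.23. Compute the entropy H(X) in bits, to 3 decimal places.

2.505 bits

H = −Σ pᵢ log₂ pᵢ.
−0.17·log₂(0.17) = 0.4346
−0.07·log₂(0.07) = 0.2686
−0.15·log₂(0.15) = 0.4105
−0.16·log₂(0.16) = 0.4230
−0.22·log₂(0.22) = 0.4806
−0.23·log₂(0.23) = 0.4877
Sum ≈ 2.5049 → 2.505 bits.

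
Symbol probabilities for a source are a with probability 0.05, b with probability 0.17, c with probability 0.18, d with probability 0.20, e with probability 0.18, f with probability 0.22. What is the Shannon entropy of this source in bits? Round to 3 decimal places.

H = −Σ pᵢ log₂ pᵢ.
−0.05·log₂(0.05) = 0.2161
−0.17·log₂(0.17) = 0.4346
−0.18·log₂(0.18) = 0.4453
−0.20·log₂(0.20) = 0.4644
−0.18·log₂(0.18) = 0.4453
−0.22·log₂(0.22) = 0.4806
Sum ≈ 2.4863 → 2.486 bits.

2.486 bits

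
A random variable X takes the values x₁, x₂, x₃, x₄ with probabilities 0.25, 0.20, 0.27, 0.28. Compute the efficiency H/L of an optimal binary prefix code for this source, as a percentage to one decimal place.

99.4%

Entropy H = −Σ p log₂ p ≈ 1.9886 bits.
Huffman merges: 1/5+1/4→9/20; 27/100+7/25→11/20; 9/20+11/20→1. L = 2 ≈ 2.0000.
Efficiency = H/L = 1.9886/2.0000 = 99.4%.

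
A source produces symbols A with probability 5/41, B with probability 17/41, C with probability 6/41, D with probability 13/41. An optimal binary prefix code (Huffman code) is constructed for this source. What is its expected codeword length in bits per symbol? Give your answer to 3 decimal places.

1.854 bits/symbol

Repeatedly combine the two least-probable nodes; the expected code length is the sum of the merged weights.
merge 5/41 + 6/41 → 11/41
merge 11/41 + 13/41 → 24/41
merge 17/41 + 24/41 → 1
L = 11/41 + 24/41 + 1 = 76/41 ≈ 1.854 bits/symbol.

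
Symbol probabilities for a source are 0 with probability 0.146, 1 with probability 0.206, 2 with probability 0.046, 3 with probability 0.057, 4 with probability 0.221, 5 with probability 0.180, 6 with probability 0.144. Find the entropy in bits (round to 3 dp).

2.644 bits

H = −Σ pᵢ log₂ pᵢ.
−0.146·log₂(0.146) = 0.4053
−0.206·log₂(0.206) = 0.4695
−0.046·log₂(0.046) = 0.2043
−0.057·log₂(0.057) = 0.2356
−0.221·log₂(0.221) = 0.4813
−0.180·log₂(0.180) = 0.4453
−0.144·log₂(0.144) = 0.4026
Sum ≈ 2.6440 → 2.644 bits.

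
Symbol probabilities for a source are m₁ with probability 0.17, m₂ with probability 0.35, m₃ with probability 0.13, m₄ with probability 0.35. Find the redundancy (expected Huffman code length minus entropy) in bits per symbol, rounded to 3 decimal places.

0.073 bits

Entropy H = −Σ p log₂ p ≈ 1.8774 bits.
Huffman merges: 13/100+17/100→3/10; 3/10+7/20→13/20; 7/20+13/20→1. L = 39/20 ≈ 1.9500.
L − H = 1.9500 − 1.8774 = 0.073 bits.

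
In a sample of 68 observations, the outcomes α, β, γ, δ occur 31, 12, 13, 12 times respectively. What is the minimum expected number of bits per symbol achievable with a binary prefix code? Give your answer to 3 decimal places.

Probabilities are the counts divided by 68.
Repeatedly combine the two least-probable nodes; the expected code length is the sum of the merged weights.
merge 3/17 + 3/17 → 6/17
merge 13/68 + 6/17 → 37/68
merge 31/68 + 37/68 → 1
L = 6/17 + 37/68 + 1 = 129/68 ≈ 1.897 bits/symbol.

1.897 bits/symbol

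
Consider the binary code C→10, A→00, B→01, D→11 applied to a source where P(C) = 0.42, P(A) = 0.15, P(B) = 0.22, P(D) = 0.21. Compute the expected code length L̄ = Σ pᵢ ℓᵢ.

L̄ = Σ pᵢ·ℓᵢ = 0.42·2 + 0.15·2 + 0.22·2 + 0.21·2 = 2 bits/symbol.

2 bits/symbol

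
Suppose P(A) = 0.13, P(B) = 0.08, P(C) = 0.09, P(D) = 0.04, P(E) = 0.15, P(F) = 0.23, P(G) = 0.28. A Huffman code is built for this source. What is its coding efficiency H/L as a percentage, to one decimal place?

Entropy H = −Σ p log₂ p ≈ 2.5850 bits.
Huffman merges: 1/25+2/25→3/25; 9/100+3/25→21/100; 13/100+3/20→7/25; 21/100+23/100→11/25; 7/25+7/25→14/25; 11/25+14/25→1. L = 261/100 ≈ 2.6100.
Efficiency = H/L = 2.5850/2.6100 = 99.0%.

99.0%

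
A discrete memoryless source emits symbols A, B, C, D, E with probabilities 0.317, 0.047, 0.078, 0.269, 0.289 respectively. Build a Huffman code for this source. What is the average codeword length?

Repeatedly combine the two least-probable nodes; the expected code length is the sum of the merged weights.
merge 47/1000 + 39/500 → 1/8
merge 1/8 + 269/1000 → 197/500
merge 289/1000 + 317/1000 → 303/500
merge 197/500 + 303/500 → 1
L = 1/8 + 197/500 + 303/500 + 1 = 17/8 = 2.125 bits/symbol.

2.125 bits/symbol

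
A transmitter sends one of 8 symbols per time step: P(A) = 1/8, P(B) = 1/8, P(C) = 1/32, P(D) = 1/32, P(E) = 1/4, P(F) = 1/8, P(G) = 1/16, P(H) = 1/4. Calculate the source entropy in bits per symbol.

Each probability is a power of 1/2, so log₂(1/p) is an integer.
H = Σ p·log₂(1/p) = 1/8·3 + 1/8·3 + 1/32·5 + 1/32·5 + 1/4·2 + 1/8·3 + 1/16·4 + 1/4·2 = 2.6875 bits.

2.6875 bits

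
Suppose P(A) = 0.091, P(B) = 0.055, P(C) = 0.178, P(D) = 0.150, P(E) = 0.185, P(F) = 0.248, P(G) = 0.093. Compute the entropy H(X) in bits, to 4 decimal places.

2.6665 bits

H = −Σ pᵢ log₂ pᵢ.
−0.091·log₂(0.091) = 0.3147
−0.055·log₂(0.055) = 0.2301
−0.178·log₂(0.178) = 0.4432
−0.150·log₂(0.150) = 0.4105
−0.185·log₂(0.185) = 0.4504
−0.248·log₂(0.248) = 0.4989
−0.093·log₂(0.093) = 0.3187
Sum ≈ 2.6665 → 2.6665 bits.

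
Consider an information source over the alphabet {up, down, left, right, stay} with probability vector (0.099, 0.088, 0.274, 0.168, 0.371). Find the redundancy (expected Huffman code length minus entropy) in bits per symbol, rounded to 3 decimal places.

0.057 bits

Entropy H = −Σ p log₂ p ≈ 2.1137 bits.
Huffman merges: 11/125+99/1000→187/1000; 21/125+187/1000→71/200; 137/500+71/200→629/1000; 371/1000+629/1000→1. L = 2171/1000 ≈ 2.1710.
L − H = 2.1710 − 2.1137 = 0.057 bits.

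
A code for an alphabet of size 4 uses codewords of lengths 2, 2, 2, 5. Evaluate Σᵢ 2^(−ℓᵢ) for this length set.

With common denominator 2^5 = 32: Σ 2^(−ℓᵢ) = 8/32 + 8/32 + 8/32 + 1/32 = 25/32 = 0.78125.

0.78125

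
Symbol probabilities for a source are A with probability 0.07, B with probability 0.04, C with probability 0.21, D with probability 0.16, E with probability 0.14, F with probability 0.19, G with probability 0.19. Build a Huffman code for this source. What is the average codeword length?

2.71 bits/symbol

Repeatedly combine the two least-probable nodes; the expected code length is the sum of the merged weights.
merge 1/25 + 7/100 → 11/100
merge 11/100 + 7/50 → 1/4
merge 4/25 + 19/100 → 7/20
merge 19/100 + 21/100 → 2/5
merge 1/4 + 7/20 → 3/5
merge 2/5 + 3/5 → 1
L = 11/100 + 1/4 + 7/20 + 2/5 + 3/5 + 1 = 271/100 = 2.71 bits/symbol.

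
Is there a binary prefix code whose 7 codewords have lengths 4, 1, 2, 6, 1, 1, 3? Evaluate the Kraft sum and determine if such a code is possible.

With common denominator 2^6 = 64: Σ 2^(−ℓᵢ) = 4/64 + 32/64 + 16/64 + 1/64 + 32/64 + 32/64 + 8/64 = 125/64 = 1.953125.
Kraft's inequality requires Σ ≤ 1; here Σ = 1.953125 > 1, so no such prefix code exists.

1.953125; no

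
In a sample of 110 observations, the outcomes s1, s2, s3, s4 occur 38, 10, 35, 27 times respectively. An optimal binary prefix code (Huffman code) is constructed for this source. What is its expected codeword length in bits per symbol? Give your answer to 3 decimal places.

Probabilities are the counts divided by 110.
Repeatedly combine the two least-probable nodes; the expected code length is the sum of the merged weights.
merge 1/11 + 27/110 → 37/110
merge 7/22 + 37/110 → 36/55
merge 19/55 + 36/55 → 1
L = 37/110 + 36/55 + 1 = 219/110 ≈ 1.991 bits/symbol.

1.991 bits/symbol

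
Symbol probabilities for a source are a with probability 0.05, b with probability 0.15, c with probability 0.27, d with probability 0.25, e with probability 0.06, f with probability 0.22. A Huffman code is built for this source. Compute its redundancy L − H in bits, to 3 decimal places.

0.009 bits

Entropy H = −Σ p log₂ p ≈ 2.3608 bits.
Huffman merges: 1/20+3/50→11/100; 11/100+3/20→13/50; 11/50+1/4→47/100; 13/50+27/100→53/100; 47/100+53/100→1. L = 237/100 ≈ 2.3700.
L − H = 2.3700 − 2.3608 = 0.009 bits.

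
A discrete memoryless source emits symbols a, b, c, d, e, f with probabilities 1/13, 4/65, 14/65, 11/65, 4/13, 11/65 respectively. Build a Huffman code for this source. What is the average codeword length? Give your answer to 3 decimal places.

2.446 bits/symbol

Repeatedly combine the two least-probable nodes; the expected code length is the sum of the merged weights.
merge 4/65 + 1/13 → 9/65
merge 9/65 + 11/65 → 4/13
merge 11/65 + 14/65 → 5/13
merge 4/13 + 4/13 → 8/13
merge 5/13 + 8/13 → 1
L = 9/65 + 4/13 + 5/13 + 8/13 + 1 = 159/65 ≈ 2.446 bits/symbol.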